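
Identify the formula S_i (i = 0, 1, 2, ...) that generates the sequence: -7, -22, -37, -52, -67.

Check differences: -22 - -7 = -15
-37 - -22 = -15
Common difference d = -15.
First term a = -7.
Formula: S_i = -7 - 15*i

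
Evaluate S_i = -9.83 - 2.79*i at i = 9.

S_9 = -9.83 + -2.79*9 = -9.83 + -25.11 = -34.94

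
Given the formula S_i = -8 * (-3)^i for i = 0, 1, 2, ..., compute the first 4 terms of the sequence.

This is a geometric sequence.
i=0: S_0 = -8 * (-3)^0 = -8
i=1: S_1 = -8 * (-3)^1 = 24
i=2: S_2 = -8 * (-3)^2 = -72
i=3: S_3 = -8 * (-3)^3 = 216
The first 4 terms are: [-8, 24, -72, 216]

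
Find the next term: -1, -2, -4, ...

Ratios: -2 / -1 = 2.0
This is a geometric sequence with common ratio r = 2.
Next term = -4 * 2 = -8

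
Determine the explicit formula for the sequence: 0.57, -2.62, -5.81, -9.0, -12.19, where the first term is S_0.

Check differences: -2.62 - 0.57 = -3.19
-5.81 - -2.62 = -3.19
Common difference d = -3.19.
First term a = 0.57.
Formula: S_i = 0.57 - 3.19*i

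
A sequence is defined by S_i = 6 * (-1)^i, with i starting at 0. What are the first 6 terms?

This is a geometric sequence.
i=0: S_0 = 6 * (-1)^0 = 6
i=1: S_1 = 6 * (-1)^1 = -6
i=2: S_2 = 6 * (-1)^2 = 6
i=3: S_3 = 6 * (-1)^3 = -6
i=4: S_4 = 6 * (-1)^4 = 6
i=5: S_5 = 6 * (-1)^5 = -6
The first 6 terms are: [6, -6, 6, -6, 6, -6]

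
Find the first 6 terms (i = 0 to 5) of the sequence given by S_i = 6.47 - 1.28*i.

This is an arithmetic sequence.
i=0: S_0 = 6.47 + -1.28*0 = 6.47
i=1: S_1 = 6.47 + -1.28*1 = 5.19
i=2: S_2 = 6.47 + -1.28*2 = 3.91
i=3: S_3 = 6.47 + -1.28*3 = 2.63
i=4: S_4 = 6.47 + -1.28*4 = 1.35
i=5: S_5 = 6.47 + -1.28*5 = 0.07
The first 6 terms are: [6.47, 5.19, 3.91, 2.63, 1.35, 0.07]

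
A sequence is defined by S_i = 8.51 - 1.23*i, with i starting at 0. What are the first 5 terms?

This is an arithmetic sequence.
i=0: S_0 = 8.51 + -1.23*0 = 8.51
i=1: S_1 = 8.51 + -1.23*1 = 7.28
i=2: S_2 = 8.51 + -1.23*2 = 6.05
i=3: S_3 = 8.51 + -1.23*3 = 4.82
i=4: S_4 = 8.51 + -1.23*4 = 3.59
The first 5 terms are: [8.51, 7.28, 6.05, 4.82, 3.59]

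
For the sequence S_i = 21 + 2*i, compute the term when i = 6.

S_6 = 21 + 2*6 = 21 + 12 = 33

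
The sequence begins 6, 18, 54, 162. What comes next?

Ratios: 18 / 6 = 3.0
This is a geometric sequence with common ratio r = 3.
Next term = 162 * 3 = 486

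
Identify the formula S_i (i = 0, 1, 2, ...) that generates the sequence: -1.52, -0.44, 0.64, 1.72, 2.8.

Check differences: -0.44 - -1.52 = 1.08
0.64 - -0.44 = 1.08
Common difference d = 1.08.
First term a = -1.52.
Formula: S_i = -1.52 + 1.08*i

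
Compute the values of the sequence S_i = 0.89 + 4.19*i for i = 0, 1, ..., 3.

This is an arithmetic sequence.
i=0: S_0 = 0.89 + 4.19*0 = 0.89
i=1: S_1 = 0.89 + 4.19*1 = 5.08
i=2: S_2 = 0.89 + 4.19*2 = 9.27
i=3: S_3 = 0.89 + 4.19*3 = 13.46
The first 4 terms are: [0.89, 5.08, 9.27, 13.46]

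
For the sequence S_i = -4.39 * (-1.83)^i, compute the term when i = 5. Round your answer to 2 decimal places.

S_5 = -4.39 * (-1.83)^5 ≈ -4.39 * -20.5237 ≈ 90.1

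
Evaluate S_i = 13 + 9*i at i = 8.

S_8 = 13 + 9*8 = 13 + 72 = 85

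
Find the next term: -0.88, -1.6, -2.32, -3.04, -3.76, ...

Differences: -1.6 - -0.88 = -0.72
This is an arithmetic sequence with common difference d = -0.72.
Next term = -3.76 + -0.72 = -4.48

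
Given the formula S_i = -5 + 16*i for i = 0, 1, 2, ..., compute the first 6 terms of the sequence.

This is an arithmetic sequence.
i=0: S_0 = -5 + 16*0 = -5
i=1: S_1 = -5 + 16*1 = 11
i=2: S_2 = -5 + 16*2 = 27
i=3: S_3 = -5 + 16*3 = 43
i=4: S_4 = -5 + 16*4 = 59
i=5: S_5 = -5 + 16*5 = 75
The first 6 terms are: [-5, 11, 27, 43, 59, 75]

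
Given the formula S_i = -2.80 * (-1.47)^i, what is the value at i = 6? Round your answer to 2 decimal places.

S_6 = -2.8 * (-1.47)^6 ≈ -2.8 * 10.0903 ≈ -28.25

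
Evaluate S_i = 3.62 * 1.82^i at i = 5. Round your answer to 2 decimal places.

S_5 = 3.62 * 1.82^5 ≈ 3.62 * 19.969 ≈ 72.29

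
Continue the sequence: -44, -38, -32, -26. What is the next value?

Differences: -38 - -44 = 6
This is an arithmetic sequence with common difference d = 6.
Next term = -26 + 6 = -20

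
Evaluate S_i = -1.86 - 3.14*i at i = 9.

S_9 = -1.86 + -3.14*9 = -1.86 + -28.26 = -30.12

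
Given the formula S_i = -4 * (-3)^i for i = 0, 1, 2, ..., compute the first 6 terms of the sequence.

This is a geometric sequence.
i=0: S_0 = -4 * (-3)^0 = -4
i=1: S_1 = -4 * (-3)^1 = 12
i=2: S_2 = -4 * (-3)^2 = -36
i=3: S_3 = -4 * (-3)^3 = 108
i=4: S_4 = -4 * (-3)^4 = -324
i=5: S_5 = -4 * (-3)^5 = 972
The first 6 terms are: [-4, 12, -36, 108, -324, 972]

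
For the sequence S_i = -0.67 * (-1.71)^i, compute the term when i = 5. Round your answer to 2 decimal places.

S_5 = -0.67 * (-1.71)^5 ≈ -0.67 * -14.6211 ≈ 9.8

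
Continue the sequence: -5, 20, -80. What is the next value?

Ratios: 20 / -5 = -4.0
This is a geometric sequence with common ratio r = -4.
Next term = -80 * -4 = 320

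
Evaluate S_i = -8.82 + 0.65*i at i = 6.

S_6 = -8.82 + 0.65*6 = -8.82 + 3.9 = -4.92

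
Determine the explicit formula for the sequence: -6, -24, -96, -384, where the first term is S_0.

Check ratios: -24 / -6 = 4.0
Common ratio r = 4.
First term a = -6.
Formula: S_i = -6 * 4^i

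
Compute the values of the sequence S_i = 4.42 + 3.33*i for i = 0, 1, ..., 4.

This is an arithmetic sequence.
i=0: S_0 = 4.42 + 3.33*0 = 4.42
i=1: S_1 = 4.42 + 3.33*1 = 7.75
i=2: S_2 = 4.42 + 3.33*2 = 11.08
i=3: S_3 = 4.42 + 3.33*3 = 14.41
i=4: S_4 = 4.42 + 3.33*4 = 17.74
The first 5 terms are: [4.42, 7.75, 11.08, 14.41, 17.74]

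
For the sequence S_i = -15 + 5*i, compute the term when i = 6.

S_6 = -15 + 5*6 = -15 + 30 = 15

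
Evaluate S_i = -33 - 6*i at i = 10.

S_10 = -33 + -6*10 = -33 + -60 = -93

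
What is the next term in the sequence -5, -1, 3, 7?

Differences: -1 - -5 = 4
This is an arithmetic sequence with common difference d = 4.
Next term = 7 + 4 = 11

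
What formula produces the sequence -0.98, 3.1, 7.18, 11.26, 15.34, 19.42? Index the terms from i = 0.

Check differences: 3.1 - -0.98 = 4.08
7.18 - 3.1 = 4.08
Common difference d = 4.08.
First term a = -0.98.
Formula: S_i = -0.98 + 4.08*i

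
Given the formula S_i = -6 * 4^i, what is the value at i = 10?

S_10 = -6 * 4^10 = -6 * 1048576 = -6291456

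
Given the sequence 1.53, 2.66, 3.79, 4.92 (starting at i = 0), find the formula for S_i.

Check differences: 2.66 - 1.53 = 1.13
3.79 - 2.66 = 1.13
Common difference d = 1.13.
First term a = 1.53.
Formula: S_i = 1.53 + 1.13*i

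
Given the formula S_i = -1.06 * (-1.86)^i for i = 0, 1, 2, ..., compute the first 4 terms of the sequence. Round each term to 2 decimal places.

This is a geometric sequence.
i=0: S_0 = -1.06 * (-1.86)^0 = -1.06
i=1: S_1 = -1.06 * (-1.86)^1 ≈ 1.97
i=2: S_2 = -1.06 * (-1.86)^2 ≈ -3.67
i=3: S_3 = -1.06 * (-1.86)^3 ≈ 6.82
The first 4 terms are: [-1.06, 1.97, -3.67, 6.82]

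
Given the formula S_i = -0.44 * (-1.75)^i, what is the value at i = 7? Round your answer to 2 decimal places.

S_7 = -0.44 * (-1.75)^7 ≈ -0.44 * -50.2651 ≈ 22.12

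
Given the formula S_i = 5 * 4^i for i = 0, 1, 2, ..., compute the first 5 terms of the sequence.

This is a geometric sequence.
i=0: S_0 = 5 * 4^0 = 5
i=1: S_1 = 5 * 4^1 = 20
i=2: S_2 = 5 * 4^2 = 80
i=3: S_3 = 5 * 4^3 = 320
i=4: S_4 = 5 * 4^4 = 1280
The first 5 terms are: [5, 20, 80, 320, 1280]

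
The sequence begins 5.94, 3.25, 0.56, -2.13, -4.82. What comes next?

Differences: 3.25 - 5.94 = -2.69
This is an arithmetic sequence with common difference d = -2.69.
Next term = -4.82 + -2.69 = -7.51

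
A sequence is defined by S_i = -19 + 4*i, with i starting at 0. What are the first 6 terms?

This is an arithmetic sequence.
i=0: S_0 = -19 + 4*0 = -19
i=1: S_1 = -19 + 4*1 = -15
i=2: S_2 = -19 + 4*2 = -11
i=3: S_3 = -19 + 4*3 = -7
i=4: S_4 = -19 + 4*4 = -3
i=5: S_5 = -19 + 4*5 = 1
The first 6 terms are: [-19, -15, -11, -7, -3, 1]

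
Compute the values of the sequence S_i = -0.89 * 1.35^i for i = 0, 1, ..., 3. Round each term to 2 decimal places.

This is a geometric sequence.
i=0: S_0 = -0.89 * 1.35^0 = -0.89
i=1: S_1 = -0.89 * 1.35^1 ≈ -1.2
i=2: S_2 = -0.89 * 1.35^2 ≈ -1.62
i=3: S_3 = -0.89 * 1.35^3 ≈ -2.19
The first 4 terms are: [-0.89, -1.2, -1.62, -2.19]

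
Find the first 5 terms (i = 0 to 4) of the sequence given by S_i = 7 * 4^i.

This is a geometric sequence.
i=0: S_0 = 7 * 4^0 = 7
i=1: S_1 = 7 * 4^1 = 28
i=2: S_2 = 7 * 4^2 = 112
i=3: S_3 = 7 * 4^3 = 448
i=4: S_4 = 7 * 4^4 = 1792
The first 5 terms are: [7, 28, 112, 448, 1792]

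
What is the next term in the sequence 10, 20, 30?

Differences: 20 - 10 = 10
This is an arithmetic sequence with common difference d = 10.
Next term = 30 + 10 = 40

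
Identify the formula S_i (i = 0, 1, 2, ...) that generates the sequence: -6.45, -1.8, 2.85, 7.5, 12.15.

Check differences: -1.8 - -6.45 = 4.65
2.85 - -1.8 = 4.65
Common difference d = 4.65.
First term a = -6.45.
Formula: S_i = -6.45 + 4.65*i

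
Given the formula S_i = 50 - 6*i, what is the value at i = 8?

S_8 = 50 + -6*8 = 50 + -48 = 2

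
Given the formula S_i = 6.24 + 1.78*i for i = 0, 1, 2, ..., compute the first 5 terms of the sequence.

This is an arithmetic sequence.
i=0: S_0 = 6.24 + 1.78*0 = 6.24
i=1: S_1 = 6.24 + 1.78*1 = 8.02
i=2: S_2 = 6.24 + 1.78*2 = 9.8
i=3: S_3 = 6.24 + 1.78*3 = 11.58
i=4: S_4 = 6.24 + 1.78*4 = 13.36
The first 5 terms are: [6.24, 8.02, 9.8, 11.58, 13.36]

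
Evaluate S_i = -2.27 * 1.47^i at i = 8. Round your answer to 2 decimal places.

S_8 = -2.27 * 1.47^8 ≈ -2.27 * 21.8041 ≈ -49.5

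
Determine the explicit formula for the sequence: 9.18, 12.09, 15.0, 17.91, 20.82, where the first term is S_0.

Check differences: 12.09 - 9.18 = 2.91
15.0 - 12.09 = 2.91
Common difference d = 2.91.
First term a = 9.18.
Formula: S_i = 9.18 + 2.91*i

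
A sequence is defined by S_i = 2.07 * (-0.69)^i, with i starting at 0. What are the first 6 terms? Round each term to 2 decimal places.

This is a geometric sequence.
i=0: S_0 = 2.07 * (-0.69)^0 = 2.07
i=1: S_1 = 2.07 * (-0.69)^1 ≈ -1.43
i=2: S_2 = 2.07 * (-0.69)^2 ≈ 0.99
i=3: S_3 = 2.07 * (-0.69)^3 ≈ -0.68
i=4: S_4 = 2.07 * (-0.69)^4 ≈ 0.47
i=5: S_5 = 2.07 * (-0.69)^5 ≈ -0.32
The first 6 terms are: [2.07, -1.43, 0.99, -0.68, 0.47, -0.32]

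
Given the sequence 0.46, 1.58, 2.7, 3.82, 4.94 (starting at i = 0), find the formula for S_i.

Check differences: 1.58 - 0.46 = 1.12
2.7 - 1.58 = 1.12
Common difference d = 1.12.
First term a = 0.46.
Formula: S_i = 0.46 + 1.12*i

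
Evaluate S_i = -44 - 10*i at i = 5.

S_5 = -44 + -10*5 = -44 + -50 = -94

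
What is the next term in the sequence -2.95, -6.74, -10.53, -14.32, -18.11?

Differences: -6.74 - -2.95 = -3.79
This is an arithmetic sequence with common difference d = -3.79.
Next term = -18.11 + -3.79 = -21.9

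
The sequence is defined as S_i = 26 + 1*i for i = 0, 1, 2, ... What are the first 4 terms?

This is an arithmetic sequence.
i=0: S_0 = 26 + 1*0 = 26
i=1: S_1 = 26 + 1*1 = 27
i=2: S_2 = 26 + 1*2 = 28
i=3: S_3 = 26 + 1*3 = 29
The first 4 terms are: [26, 27, 28, 29]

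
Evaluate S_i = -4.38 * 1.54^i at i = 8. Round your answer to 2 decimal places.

S_8 = -4.38 * 1.54^8 ≈ -4.38 * 31.6348 ≈ -138.56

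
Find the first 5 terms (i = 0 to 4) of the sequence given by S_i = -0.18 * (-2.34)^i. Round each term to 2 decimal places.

This is a geometric sequence.
i=0: S_0 = -0.18 * (-2.34)^0 = -0.18
i=1: S_1 = -0.18 * (-2.34)^1 ≈ 0.42
i=2: S_2 = -0.18 * (-2.34)^2 ≈ -0.99
i=3: S_3 = -0.18 * (-2.34)^3 ≈ 2.31
i=4: S_4 = -0.18 * (-2.34)^4 ≈ -5.4
The first 5 terms are: [-0.18, 0.42, -0.99, 2.31, -5.4]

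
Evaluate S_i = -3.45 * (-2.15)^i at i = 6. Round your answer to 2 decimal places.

S_6 = -3.45 * (-2.15)^6 ≈ -3.45 * 98.7713 ≈ -340.76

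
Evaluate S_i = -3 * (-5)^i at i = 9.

S_9 = -3 * (-5)^9 = -3 * -1953125 = 5859375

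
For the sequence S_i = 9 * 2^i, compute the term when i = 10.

S_10 = 9 * 2^10 = 9 * 1024 = 9216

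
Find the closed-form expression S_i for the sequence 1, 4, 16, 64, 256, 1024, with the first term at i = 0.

Check ratios: 4 / 1 = 4.0
Common ratio r = 4.
First term a = 1.
Formula: S_i = 1 * 4^i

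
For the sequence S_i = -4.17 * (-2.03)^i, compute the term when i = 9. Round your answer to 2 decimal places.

S_9 = -4.17 * (-2.03)^9 ≈ -4.17 * -585.4157 ≈ 2441.18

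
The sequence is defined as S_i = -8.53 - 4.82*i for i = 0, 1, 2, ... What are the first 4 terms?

This is an arithmetic sequence.
i=0: S_0 = -8.53 + -4.82*0 = -8.53
i=1: S_1 = -8.53 + -4.82*1 = -13.35
i=2: S_2 = -8.53 + -4.82*2 = -18.17
i=3: S_3 = -8.53 + -4.82*3 = -22.99
The first 4 terms are: [-8.53, -13.35, -18.17, -22.99]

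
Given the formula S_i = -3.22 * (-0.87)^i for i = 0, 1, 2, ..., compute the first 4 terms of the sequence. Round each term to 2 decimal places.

This is a geometric sequence.
i=0: S_0 = -3.22 * (-0.87)^0 = -3.22
i=1: S_1 = -3.22 * (-0.87)^1 ≈ 2.8
i=2: S_2 = -3.22 * (-0.87)^2 ≈ -2.44
i=3: S_3 = -3.22 * (-0.87)^3 ≈ 2.12
The first 4 terms are: [-3.22, 2.8, -2.44, 2.12]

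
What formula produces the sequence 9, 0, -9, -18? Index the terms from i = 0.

Check differences: 0 - 9 = -9
-9 - 0 = -9
Common difference d = -9.
First term a = 9.
Formula: S_i = 9 - 9*i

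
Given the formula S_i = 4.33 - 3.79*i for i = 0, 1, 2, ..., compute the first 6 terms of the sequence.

This is an arithmetic sequence.
i=0: S_0 = 4.33 + -3.79*0 = 4.33
i=1: S_1 = 4.33 + -3.79*1 = 0.54
i=2: S_2 = 4.33 + -3.79*2 = -3.25
i=3: S_3 = 4.33 + -3.79*3 = -7.04
i=4: S_4 = 4.33 + -3.79*4 = -10.83
i=5: S_5 = 4.33 + -3.79*5 = -14.62
The first 6 terms are: [4.33, 0.54, -3.25, -7.04, -10.83, -14.62]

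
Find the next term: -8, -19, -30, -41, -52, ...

Differences: -19 - -8 = -11
This is an arithmetic sequence with common difference d = -11.
Next term = -52 + -11 = -63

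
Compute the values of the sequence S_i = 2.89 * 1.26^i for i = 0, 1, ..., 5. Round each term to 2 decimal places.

This is a geometric sequence.
i=0: S_0 = 2.89 * 1.26^0 = 2.89
i=1: S_1 = 2.89 * 1.26^1 ≈ 3.64
i=2: S_2 = 2.89 * 1.26^2 ≈ 4.59
i=3: S_3 = 2.89 * 1.26^3 ≈ 5.78
i=4: S_4 = 2.89 * 1.26^4 ≈ 7.28
i=5: S_5 = 2.89 * 1.26^5 ≈ 9.18
The first 6 terms are: [2.89, 3.64, 4.59, 5.78, 7.28, 9.18]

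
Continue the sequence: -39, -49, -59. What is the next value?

Differences: -49 - -39 = -10
This is an arithmetic sequence with common difference d = -10.
Next term = -59 + -10 = -69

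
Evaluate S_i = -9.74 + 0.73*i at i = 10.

S_10 = -9.74 + 0.73*10 = -9.74 + 7.3 = -2.44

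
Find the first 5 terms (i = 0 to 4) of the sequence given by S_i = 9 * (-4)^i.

This is a geometric sequence.
i=0: S_0 = 9 * (-4)^0 = 9
i=1: S_1 = 9 * (-4)^1 = -36
i=2: S_2 = 9 * (-4)^2 = 144
i=3: S_3 = 9 * (-4)^3 = -576
i=4: S_4 = 9 * (-4)^4 = 2304
The first 5 terms are: [9, -36, 144, -576, 2304]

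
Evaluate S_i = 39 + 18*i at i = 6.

S_6 = 39 + 18*6 = 39 + 108 = 147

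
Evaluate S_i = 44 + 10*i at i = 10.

S_10 = 44 + 10*10 = 44 + 100 = 144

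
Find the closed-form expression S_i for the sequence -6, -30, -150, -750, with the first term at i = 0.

Check ratios: -30 / -6 = 5.0
Common ratio r = 5.
First term a = -6.
Formula: S_i = -6 * 5^i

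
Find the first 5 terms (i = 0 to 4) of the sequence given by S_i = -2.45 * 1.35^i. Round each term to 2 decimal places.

This is a geometric sequence.
i=0: S_0 = -2.45 * 1.35^0 = -2.45
i=1: S_1 = -2.45 * 1.35^1 ≈ -3.31
i=2: S_2 = -2.45 * 1.35^2 ≈ -4.47
i=3: S_3 = -2.45 * 1.35^3 ≈ -6.03
i=4: S_4 = -2.45 * 1.35^4 ≈ -8.14
The first 5 terms are: [-2.45, -3.31, -4.47, -6.03, -8.14]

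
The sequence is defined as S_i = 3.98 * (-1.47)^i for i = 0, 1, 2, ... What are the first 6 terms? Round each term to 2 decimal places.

This is a geometric sequence.
i=0: S_0 = 3.98 * (-1.47)^0 = 3.98
i=1: S_1 = 3.98 * (-1.47)^1 ≈ -5.85
i=2: S_2 = 3.98 * (-1.47)^2 ≈ 8.6
i=3: S_3 = 3.98 * (-1.47)^3 ≈ -12.64
i=4: S_4 = 3.98 * (-1.47)^4 ≈ 18.58
i=5: S_5 = 3.98 * (-1.47)^5 ≈ -27.32
The first 6 terms are: [3.98, -5.85, 8.6, -12.64, 18.58, -27.32]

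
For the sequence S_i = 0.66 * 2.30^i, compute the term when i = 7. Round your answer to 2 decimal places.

S_7 = 0.66 * 2.3^7 ≈ 0.66 * 340.4825 ≈ 224.72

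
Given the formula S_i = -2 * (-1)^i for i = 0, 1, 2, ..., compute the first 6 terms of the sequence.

This is a geometric sequence.
i=0: S_0 = -2 * (-1)^0 = -2
i=1: S_1 = -2 * (-1)^1 = 2
i=2: S_2 = -2 * (-1)^2 = -2
i=3: S_3 = -2 * (-1)^3 = 2
i=4: S_4 = -2 * (-1)^4 = -2
i=5: S_5 = -2 * (-1)^5 = 2
The first 6 terms are: [-2, 2, -2, 2, -2, 2]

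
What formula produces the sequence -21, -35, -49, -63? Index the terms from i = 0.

Check differences: -35 - -21 = -14
-49 - -35 = -14
Common difference d = -14.
First term a = -21.
Formula: S_i = -21 - 14*i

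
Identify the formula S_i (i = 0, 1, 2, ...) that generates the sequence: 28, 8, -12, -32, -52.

Check differences: 8 - 28 = -20
-12 - 8 = -20
Common difference d = -20.
First term a = 28.
Formula: S_i = 28 - 20*i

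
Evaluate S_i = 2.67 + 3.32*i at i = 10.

S_10 = 2.67 + 3.32*10 = 2.67 + 33.2 = 35.87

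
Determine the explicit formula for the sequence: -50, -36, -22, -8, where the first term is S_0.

Check differences: -36 - -50 = 14
-22 - -36 = 14
Common difference d = 14.
First term a = -50.
Formula: S_i = -50 + 14*i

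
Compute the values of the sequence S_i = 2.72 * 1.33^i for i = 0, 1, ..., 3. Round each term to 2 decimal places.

This is a geometric sequence.
i=0: S_0 = 2.72 * 1.33^0 = 2.72
i=1: S_1 = 2.72 * 1.33^1 ≈ 3.62
i=2: S_2 = 2.72 * 1.33^2 ≈ 4.81
i=3: S_3 = 2.72 * 1.33^3 ≈ 6.4
The first 4 terms are: [2.72, 3.62, 4.81, 6.4]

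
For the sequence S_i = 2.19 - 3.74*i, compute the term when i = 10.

S_10 = 2.19 + -3.74*10 = 2.19 + -37.4 = -35.21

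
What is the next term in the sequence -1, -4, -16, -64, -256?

Ratios: -4 / -1 = 4.0
This is a geometric sequence with common ratio r = 4.
Next term = -256 * 4 = -1024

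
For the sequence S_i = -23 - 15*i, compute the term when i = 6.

S_6 = -23 + -15*6 = -23 + -90 = -113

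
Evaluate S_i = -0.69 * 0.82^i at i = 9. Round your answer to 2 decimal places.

S_9 = -0.69 * 0.82^9 ≈ -0.69 * 0.1676 ≈ -0.12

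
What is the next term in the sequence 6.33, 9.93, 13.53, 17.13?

Differences: 9.93 - 6.33 = 3.6
This is an arithmetic sequence with common difference d = 3.6.
Next term = 17.13 + 3.6 = 20.73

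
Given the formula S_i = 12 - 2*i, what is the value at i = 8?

S_8 = 12 + -2*8 = 12 + -16 = -4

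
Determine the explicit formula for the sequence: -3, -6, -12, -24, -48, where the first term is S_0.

Check ratios: -6 / -3 = 2.0
Common ratio r = 2.
First term a = -3.
Formula: S_i = -3 * 2^i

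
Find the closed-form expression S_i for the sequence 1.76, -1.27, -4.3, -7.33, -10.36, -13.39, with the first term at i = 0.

Check differences: -1.27 - 1.76 = -3.03
-4.3 - -1.27 = -3.03
Common difference d = -3.03.
First term a = 1.76.
Formula: S_i = 1.76 - 3.03*i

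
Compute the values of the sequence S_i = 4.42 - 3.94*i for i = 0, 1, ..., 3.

This is an arithmetic sequence.
i=0: S_0 = 4.42 + -3.94*0 = 4.42
i=1: S_1 = 4.42 + -3.94*1 = 0.48
i=2: S_2 = 4.42 + -3.94*2 = -3.46
i=3: S_3 = 4.42 + -3.94*3 = -7.4
The first 4 terms are: [4.42, 0.48, -3.46, -7.4]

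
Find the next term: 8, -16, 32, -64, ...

Ratios: -16 / 8 = -2.0
This is a geometric sequence with common ratio r = -2.
Next term = -64 * -2 = 128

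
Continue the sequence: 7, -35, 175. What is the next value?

Ratios: -35 / 7 = -5.0
This is a geometric sequence with common ratio r = -5.
Next term = 175 * -5 = -875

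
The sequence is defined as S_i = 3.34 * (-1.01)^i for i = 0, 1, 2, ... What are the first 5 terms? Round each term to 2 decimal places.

This is a geometric sequence.
i=0: S_0 = 3.34 * (-1.01)^0 = 3.34
i=1: S_1 = 3.34 * (-1.01)^1 ≈ -3.37
i=2: S_2 = 3.34 * (-1.01)^2 ≈ 3.41
i=3: S_3 = 3.34 * (-1.01)^3 ≈ -3.44
i=4: S_4 = 3.34 * (-1.01)^4 ≈ 3.48
The first 5 terms are: [3.34, -3.37, 3.41, -3.44, 3.48]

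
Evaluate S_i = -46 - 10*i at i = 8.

S_8 = -46 + -10*8 = -46 + -80 = -126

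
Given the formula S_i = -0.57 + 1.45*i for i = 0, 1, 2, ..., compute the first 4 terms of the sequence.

This is an arithmetic sequence.
i=0: S_0 = -0.57 + 1.45*0 = -0.57
i=1: S_1 = -0.57 + 1.45*1 = 0.88
i=2: S_2 = -0.57 + 1.45*2 = 2.33
i=3: S_3 = -0.57 + 1.45*3 = 3.78
The first 4 terms are: [-0.57, 0.88, 2.33, 3.78]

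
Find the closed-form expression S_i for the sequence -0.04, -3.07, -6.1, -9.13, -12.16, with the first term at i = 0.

Check differences: -3.07 - -0.04 = -3.03
-6.1 - -3.07 = -3.03
Common difference d = -3.03.
First term a = -0.04.
Formula: S_i = -0.04 - 3.03*i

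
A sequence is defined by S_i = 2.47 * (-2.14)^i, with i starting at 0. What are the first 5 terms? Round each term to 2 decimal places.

This is a geometric sequence.
i=0: S_0 = 2.47 * (-2.14)^0 = 2.47
i=1: S_1 = 2.47 * (-2.14)^1 ≈ -5.29
i=2: S_2 = 2.47 * (-2.14)^2 ≈ 11.31
i=3: S_3 = 2.47 * (-2.14)^3 ≈ -24.21
i=4: S_4 = 2.47 * (-2.14)^4 ≈ 51.8
The first 5 terms are: [2.47, -5.29, 11.31, -24.21, 51.8]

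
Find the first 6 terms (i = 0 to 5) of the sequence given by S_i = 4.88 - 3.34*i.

This is an arithmetic sequence.
i=0: S_0 = 4.88 + -3.34*0 = 4.88
i=1: S_1 = 4.88 + -3.34*1 = 1.54
i=2: S_2 = 4.88 + -3.34*2 = -1.8
i=3: S_3 = 4.88 + -3.34*3 = -5.14
i=4: S_4 = 4.88 + -3.34*4 = -8.48
i=5: S_5 = 4.88 + -3.34*5 = -11.82
The first 6 terms are: [4.88, 1.54, -1.8, -5.14, -8.48, -11.82]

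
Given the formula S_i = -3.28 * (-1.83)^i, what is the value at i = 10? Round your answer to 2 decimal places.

S_10 = -3.28 * (-1.83)^10 ≈ -3.28 * 421.2219 ≈ -1381.61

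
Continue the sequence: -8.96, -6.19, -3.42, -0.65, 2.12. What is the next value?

Differences: -6.19 - -8.96 = 2.77
This is an arithmetic sequence with common difference d = 2.77.
Next term = 2.12 + 2.77 = 4.89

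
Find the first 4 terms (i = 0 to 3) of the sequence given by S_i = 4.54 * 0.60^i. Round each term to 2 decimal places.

This is a geometric sequence.
i=0: S_0 = 4.54 * 0.6^0 = 4.54
i=1: S_1 = 4.54 * 0.6^1 ≈ 2.72
i=2: S_2 = 4.54 * 0.6^2 ≈ 1.63
i=3: S_3 = 4.54 * 0.6^3 ≈ 0.98
The first 4 terms are: [4.54, 2.72, 1.63, 0.98]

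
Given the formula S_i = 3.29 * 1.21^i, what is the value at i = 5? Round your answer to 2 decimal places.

S_5 = 3.29 * 1.21^5 ≈ 3.29 * 2.5937 ≈ 8.53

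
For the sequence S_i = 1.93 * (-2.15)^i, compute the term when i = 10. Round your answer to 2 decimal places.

S_10 = 1.93 * (-2.15)^10 ≈ 1.93 * 2110.4963 ≈ 4073.26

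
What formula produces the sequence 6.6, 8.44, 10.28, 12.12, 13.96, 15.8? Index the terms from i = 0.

Check differences: 8.44 - 6.6 = 1.84
10.28 - 8.44 = 1.84
Common difference d = 1.84.
First term a = 6.6.
Formula: S_i = 6.60 + 1.84*i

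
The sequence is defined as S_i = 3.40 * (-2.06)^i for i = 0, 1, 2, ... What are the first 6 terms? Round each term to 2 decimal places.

This is a geometric sequence.
i=0: S_0 = 3.4 * (-2.06)^0 = 3.4
i=1: S_1 = 3.4 * (-2.06)^1 ≈ -7.0
i=2: S_2 = 3.4 * (-2.06)^2 ≈ 14.43
i=3: S_3 = 3.4 * (-2.06)^3 ≈ -29.72
i=4: S_4 = 3.4 * (-2.06)^4 ≈ 61.23
i=5: S_5 = 3.4 * (-2.06)^5 ≈ -126.13
The first 6 terms are: [3.4, -7.0, 14.43, -29.72, 61.23, -126.13]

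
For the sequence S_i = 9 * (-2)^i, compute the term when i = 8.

S_8 = 9 * (-2)^8 = 9 * 256 = 2304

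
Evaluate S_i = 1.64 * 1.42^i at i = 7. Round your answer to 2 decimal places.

S_7 = 1.64 * 1.42^7 ≈ 1.64 * 11.6418 ≈ 19.09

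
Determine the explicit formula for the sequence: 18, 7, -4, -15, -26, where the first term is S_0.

Check differences: 7 - 18 = -11
-4 - 7 = -11
Common difference d = -11.
First term a = 18.
Formula: S_i = 18 - 11*i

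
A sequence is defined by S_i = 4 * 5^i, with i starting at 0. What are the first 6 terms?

This is a geometric sequence.
i=0: S_0 = 4 * 5^0 = 4
i=1: S_1 = 4 * 5^1 = 20
i=2: S_2 = 4 * 5^2 = 100
i=3: S_3 = 4 * 5^3 = 500
i=4: S_4 = 4 * 5^4 = 2500
i=5: S_5 = 4 * 5^5 = 12500
The first 6 terms are: [4, 20, 100, 500, 2500, 12500]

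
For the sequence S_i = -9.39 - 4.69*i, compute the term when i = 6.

S_6 = -9.39 + -4.69*6 = -9.39 + -28.14 = -37.53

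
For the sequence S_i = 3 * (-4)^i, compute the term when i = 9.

S_9 = 3 * (-4)^9 = 3 * -262144 = -786432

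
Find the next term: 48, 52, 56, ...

Differences: 52 - 48 = 4
This is an arithmetic sequence with common difference d = 4.
Next term = 56 + 4 = 60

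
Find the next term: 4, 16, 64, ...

Ratios: 16 / 4 = 4.0
This is a geometric sequence with common ratio r = 4.
Next term = 64 * 4 = 256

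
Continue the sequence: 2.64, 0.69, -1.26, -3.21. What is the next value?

Differences: 0.69 - 2.64 = -1.95
This is an arithmetic sequence with common difference d = -1.95.
Next term = -3.21 + -1.95 = -5.16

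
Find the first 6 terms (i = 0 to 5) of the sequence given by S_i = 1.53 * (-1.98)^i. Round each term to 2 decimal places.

This is a geometric sequence.
i=0: S_0 = 1.53 * (-1.98)^0 = 1.53
i=1: S_1 = 1.53 * (-1.98)^1 ≈ -3.03
i=2: S_2 = 1.53 * (-1.98)^2 ≈ 6.0
i=3: S_3 = 1.53 * (-1.98)^3 ≈ -11.88
i=4: S_4 = 1.53 * (-1.98)^4 ≈ 23.52
i=5: S_5 = 1.53 * (-1.98)^5 ≈ -46.56
The first 6 terms are: [1.53, -3.03, 6.0, -11.88, 23.52, -46.56]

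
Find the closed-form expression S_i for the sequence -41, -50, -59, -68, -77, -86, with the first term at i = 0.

Check differences: -50 - -41 = -9
-59 - -50 = -9
Common difference d = -9.
First term a = -41.
Formula: S_i = -41 - 9*i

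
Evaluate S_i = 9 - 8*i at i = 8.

S_8 = 9 + -8*8 = 9 + -64 = -55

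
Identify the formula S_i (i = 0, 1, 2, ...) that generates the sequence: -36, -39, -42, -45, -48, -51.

Check differences: -39 - -36 = -3
-42 - -39 = -3
Common difference d = -3.
First term a = -36.
Formula: S_i = -36 - 3*i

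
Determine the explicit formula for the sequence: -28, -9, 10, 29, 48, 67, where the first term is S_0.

Check differences: -9 - -28 = 19
10 - -9 = 19
Common difference d = 19.
First term a = -28.
Formula: S_i = -28 + 19*i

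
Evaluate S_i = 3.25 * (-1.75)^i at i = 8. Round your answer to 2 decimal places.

S_8 = 3.25 * (-1.75)^8 ≈ 3.25 * 87.9639 ≈ 285.88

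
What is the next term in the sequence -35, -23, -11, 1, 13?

Differences: -23 - -35 = 12
This is an arithmetic sequence with common difference d = 12.
Next term = 13 + 12 = 25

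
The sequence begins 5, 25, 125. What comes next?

Ratios: 25 / 5 = 5.0
This is a geometric sequence with common ratio r = 5.
Next term = 125 * 5 = 625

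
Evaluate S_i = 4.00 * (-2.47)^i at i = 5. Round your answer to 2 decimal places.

S_5 = 4.0 * (-2.47)^5 ≈ 4.0 * -91.9358 ≈ -367.74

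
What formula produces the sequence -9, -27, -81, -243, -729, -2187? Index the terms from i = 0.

Check ratios: -27 / -9 = 3.0
Common ratio r = 3.
First term a = -9.
Formula: S_i = -9 * 3^i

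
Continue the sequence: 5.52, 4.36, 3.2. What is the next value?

Differences: 4.36 - 5.52 = -1.16
This is an arithmetic sequence with common difference d = -1.16.
Next term = 3.2 + -1.16 = 2.04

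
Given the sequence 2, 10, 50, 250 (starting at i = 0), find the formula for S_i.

Check ratios: 10 / 2 = 5.0
Common ratio r = 5.
First term a = 2.
Formula: S_i = 2 * 5^i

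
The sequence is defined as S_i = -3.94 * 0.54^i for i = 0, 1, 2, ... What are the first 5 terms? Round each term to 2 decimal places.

This is a geometric sequence.
i=0: S_0 = -3.94 * 0.54^0 = -3.94
i=1: S_1 = -3.94 * 0.54^1 ≈ -2.13
i=2: S_2 = -3.94 * 0.54^2 ≈ -1.15
i=3: S_3 = -3.94 * 0.54^3 ≈ -0.62
i=4: S_4 = -3.94 * 0.54^4 ≈ -0.34
The first 5 terms are: [-3.94, -2.13, -1.15, -0.62, -0.34]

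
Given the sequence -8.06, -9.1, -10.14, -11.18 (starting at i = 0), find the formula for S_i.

Check differences: -9.1 - -8.06 = -1.04
-10.14 - -9.1 = -1.04
Common difference d = -1.04.
First term a = -8.06.
Formula: S_i = -8.06 - 1.04*i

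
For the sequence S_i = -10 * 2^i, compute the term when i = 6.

S_6 = -10 * 2^6 = -10 * 64 = -640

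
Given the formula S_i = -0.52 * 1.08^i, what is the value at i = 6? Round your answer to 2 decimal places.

S_6 = -0.52 * 1.08^6 ≈ -0.52 * 1.5869 ≈ -0.83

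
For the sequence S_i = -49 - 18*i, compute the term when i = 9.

S_9 = -49 + -18*9 = -49 + -162 = -211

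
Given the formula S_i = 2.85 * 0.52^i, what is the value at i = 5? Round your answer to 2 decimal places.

S_5 = 2.85 * 0.52^5 ≈ 2.85 * 0.038 ≈ 0.11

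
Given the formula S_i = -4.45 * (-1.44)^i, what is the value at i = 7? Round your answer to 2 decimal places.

S_7 = -4.45 * (-1.44)^7 ≈ -4.45 * -12.8392 ≈ 57.13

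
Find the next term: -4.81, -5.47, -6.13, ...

Differences: -5.47 - -4.81 = -0.66
This is an arithmetic sequence with common difference d = -0.66.
Next term = -6.13 + -0.66 = -6.79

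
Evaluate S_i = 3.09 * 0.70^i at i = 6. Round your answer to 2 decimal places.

S_6 = 3.09 * 0.7^6 ≈ 3.09 * 0.1176 ≈ 0.36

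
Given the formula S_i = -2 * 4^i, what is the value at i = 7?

S_7 = -2 * 4^7 = -2 * 16384 = -32768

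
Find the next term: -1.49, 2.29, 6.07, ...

Differences: 2.29 - -1.49 = 3.78
This is an arithmetic sequence with common difference d = 3.78.
Next term = 6.07 + 3.78 = 9.85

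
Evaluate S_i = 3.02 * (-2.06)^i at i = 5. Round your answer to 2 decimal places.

S_5 = 3.02 * (-2.06)^5 ≈ 3.02 * -37.0968 ≈ -112.03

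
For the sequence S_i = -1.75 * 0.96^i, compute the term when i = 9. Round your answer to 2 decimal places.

S_9 = -1.75 * 0.96^9 ≈ -1.75 * 0.6925 ≈ -1.21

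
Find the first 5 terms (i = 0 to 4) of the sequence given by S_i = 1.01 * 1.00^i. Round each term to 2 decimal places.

This is a geometric sequence.
i=0: S_0 = 1.01 * 1.0^0 = 1.01
i=1: S_1 = 1.01 * 1.0^1 = 1.01
i=2: S_2 = 1.01 * 1.0^2 = 1.01
i=3: S_3 = 1.01 * 1.0^3 = 1.01
i=4: S_4 = 1.01 * 1.0^4 = 1.01
The first 5 terms are: [1.01, 1.01, 1.01, 1.01, 1.01]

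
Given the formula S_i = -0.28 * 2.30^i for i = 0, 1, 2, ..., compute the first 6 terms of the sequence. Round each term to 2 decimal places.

This is a geometric sequence.
i=0: S_0 = -0.28 * 2.3^0 = -0.28
i=1: S_1 = -0.28 * 2.3^1 ≈ -0.64
i=2: S_2 = -0.28 * 2.3^2 ≈ -1.48
i=3: S_3 = -0.28 * 2.3^3 ≈ -3.41
i=4: S_4 = -0.28 * 2.3^4 ≈ -7.84
i=5: S_5 = -0.28 * 2.3^5 ≈ -18.02
The first 6 terms are: [-0.28, -0.64, -1.48, -3.41, -7.84, -18.02]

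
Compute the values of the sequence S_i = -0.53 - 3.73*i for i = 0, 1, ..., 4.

This is an arithmetic sequence.
i=0: S_0 = -0.53 + -3.73*0 = -0.53
i=1: S_1 = -0.53 + -3.73*1 = -4.26
i=2: S_2 = -0.53 + -3.73*2 = -7.99
i=3: S_3 = -0.53 + -3.73*3 = -11.72
i=4: S_4 = -0.53 + -3.73*4 = -15.45
The first 5 terms are: [-0.53, -4.26, -7.99, -11.72, -15.45]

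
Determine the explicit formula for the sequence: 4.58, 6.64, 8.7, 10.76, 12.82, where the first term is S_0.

Check differences: 6.64 - 4.58 = 2.06
8.7 - 6.64 = 2.06
Common difference d = 2.06.
First term a = 4.58.
Formula: S_i = 4.58 + 2.06*i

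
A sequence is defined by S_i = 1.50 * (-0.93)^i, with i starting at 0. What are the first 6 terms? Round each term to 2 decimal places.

This is a geometric sequence.
i=0: S_0 = 1.5 * (-0.93)^0 = 1.5
i=1: S_1 = 1.5 * (-0.93)^1 ≈ -1.4
i=2: S_2 = 1.5 * (-0.93)^2 ≈ 1.3
i=3: S_3 = 1.5 * (-0.93)^3 ≈ -1.21
i=4: S_4 = 1.5 * (-0.93)^4 ≈ 1.12
i=5: S_5 = 1.5 * (-0.93)^5 ≈ -1.04
The first 6 terms are: [1.5, -1.4, 1.3, -1.21, 1.12, -1.04]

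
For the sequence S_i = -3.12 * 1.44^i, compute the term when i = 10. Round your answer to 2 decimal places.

S_10 = -3.12 * 1.44^10 ≈ -3.12 * 38.3376 ≈ -119.61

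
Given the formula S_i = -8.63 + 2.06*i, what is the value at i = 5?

S_5 = -8.63 + 2.06*5 = -8.63 + 10.3 = 1.67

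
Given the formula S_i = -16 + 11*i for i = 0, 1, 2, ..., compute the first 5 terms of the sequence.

This is an arithmetic sequence.
i=0: S_0 = -16 + 11*0 = -16
i=1: S_1 = -16 + 11*1 = -5
i=2: S_2 = -16 + 11*2 = 6
i=3: S_3 = -16 + 11*3 = 17
i=4: S_4 = -16 + 11*4 = 28
The first 5 terms are: [-16, -5, 6, 17, 28]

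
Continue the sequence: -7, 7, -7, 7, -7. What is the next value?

Ratios: 7 / -7 = -1.0
This is a geometric sequence with common ratio r = -1.
Next term = -7 * -1 = 7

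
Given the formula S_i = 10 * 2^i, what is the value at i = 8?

S_8 = 10 * 2^8 = 10 * 256 = 2560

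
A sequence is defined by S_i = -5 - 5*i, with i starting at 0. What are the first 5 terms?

This is an arithmetic sequence.
i=0: S_0 = -5 + -5*0 = -5
i=1: S_1 = -5 + -5*1 = -10
i=2: S_2 = -5 + -5*2 = -15
i=3: S_3 = -5 + -5*3 = -20
i=4: S_4 = -5 + -5*4 = -25
The first 5 terms are: [-5, -10, -15, -20, -25]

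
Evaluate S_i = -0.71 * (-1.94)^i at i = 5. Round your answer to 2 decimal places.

S_5 = -0.71 * (-1.94)^5 ≈ -0.71 * -27.4795 ≈ 19.51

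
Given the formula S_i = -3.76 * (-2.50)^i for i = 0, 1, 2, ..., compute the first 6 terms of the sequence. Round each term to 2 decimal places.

This is a geometric sequence.
i=0: S_0 = -3.76 * (-2.5)^0 = -3.76
i=1: S_1 = -3.76 * (-2.5)^1 = 9.4
i=2: S_2 = -3.76 * (-2.5)^2 = -23.5
i=3: S_3 = -3.76 * (-2.5)^3 = 58.75
i=4: S_4 = -3.76 * (-2.5)^4 ≈ -146.88
i=5: S_5 = -3.76 * (-2.5)^5 ≈ 367.19
The first 6 terms are: [-3.76, 9.4, -23.5, 58.75, -146.88, 367.19]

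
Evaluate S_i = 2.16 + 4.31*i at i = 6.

S_6 = 2.16 + 4.31*6 = 2.16 + 25.86 = 28.02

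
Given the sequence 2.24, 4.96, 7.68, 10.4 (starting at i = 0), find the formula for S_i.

Check differences: 4.96 - 2.24 = 2.72
7.68 - 4.96 = 2.72
Common difference d = 2.72.
First term a = 2.24.
Formula: S_i = 2.24 + 2.72*i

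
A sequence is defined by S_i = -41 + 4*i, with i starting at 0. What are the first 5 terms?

This is an arithmetic sequence.
i=0: S_0 = -41 + 4*0 = -41
i=1: S_1 = -41 + 4*1 = -37
i=2: S_2 = -41 + 4*2 = -33
i=3: S_3 = -41 + 4*3 = -29
i=4: S_4 = -41 + 4*4 = -25
The first 5 terms are: [-41, -37, -33, -29, -25]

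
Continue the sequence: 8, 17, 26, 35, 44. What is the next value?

Differences: 17 - 8 = 9
This is an arithmetic sequence with common difference d = 9.
Next term = 44 + 9 = 53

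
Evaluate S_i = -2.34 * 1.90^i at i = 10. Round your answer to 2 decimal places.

S_10 = -2.34 * 1.9^10 ≈ -2.34 * 613.1066 ≈ -1434.67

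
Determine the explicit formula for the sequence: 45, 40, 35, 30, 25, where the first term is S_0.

Check differences: 40 - 45 = -5
35 - 40 = -5
Common difference d = -5.
First term a = 45.
Formula: S_i = 45 - 5*i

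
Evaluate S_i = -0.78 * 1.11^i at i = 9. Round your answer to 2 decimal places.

S_9 = -0.78 * 1.11^9 ≈ -0.78 * 2.558 ≈ -2.0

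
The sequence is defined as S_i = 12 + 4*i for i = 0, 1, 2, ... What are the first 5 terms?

This is an arithmetic sequence.
i=0: S_0 = 12 + 4*0 = 12
i=1: S_1 = 12 + 4*1 = 16
i=2: S_2 = 12 + 4*2 = 20
i=3: S_3 = 12 + 4*3 = 24
i=4: S_4 = 12 + 4*4 = 28
The first 5 terms are: [12, 16, 20, 24, 28]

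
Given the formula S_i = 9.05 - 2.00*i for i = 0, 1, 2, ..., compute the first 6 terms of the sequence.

This is an arithmetic sequence.
i=0: S_0 = 9.05 + -2.0*0 = 9.05
i=1: S_1 = 9.05 + -2.0*1 = 7.05
i=2: S_2 = 9.05 + -2.0*2 = 5.05
i=3: S_3 = 9.05 + -2.0*3 = 3.05
i=4: S_4 = 9.05 + -2.0*4 = 1.05
i=5: S_5 = 9.05 + -2.0*5 = -0.95
The first 6 terms are: [9.05, 7.05, 5.05, 3.05, 1.05, -0.95]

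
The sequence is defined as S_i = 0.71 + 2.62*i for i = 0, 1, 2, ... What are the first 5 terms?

This is an arithmetic sequence.
i=0: S_0 = 0.71 + 2.62*0 = 0.71
i=1: S_1 = 0.71 + 2.62*1 = 3.33
i=2: S_2 = 0.71 + 2.62*2 = 5.95
i=3: S_3 = 0.71 + 2.62*3 = 8.57
i=4: S_4 = 0.71 + 2.62*4 = 11.19
The first 5 terms are: [0.71, 3.33, 5.95, 8.57, 11.19]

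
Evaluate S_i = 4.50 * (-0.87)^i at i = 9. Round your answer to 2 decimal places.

S_9 = 4.5 * (-0.87)^9 ≈ 4.5 * -0.2855 ≈ -1.28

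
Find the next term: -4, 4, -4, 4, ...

Ratios: 4 / -4 = -1.0
This is a geometric sequence with common ratio r = -1.
Next term = 4 * -1 = -4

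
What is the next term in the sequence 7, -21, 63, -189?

Ratios: -21 / 7 = -3.0
This is a geometric sequence with common ratio r = -3.
Next term = -189 * -3 = 567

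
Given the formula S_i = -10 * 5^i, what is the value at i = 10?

S_10 = -10 * 5^10 = -10 * 9765625 = -97656250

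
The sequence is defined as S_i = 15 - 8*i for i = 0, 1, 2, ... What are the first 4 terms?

This is an arithmetic sequence.
i=0: S_0 = 15 + -8*0 = 15
i=1: S_1 = 15 + -8*1 = 7
i=2: S_2 = 15 + -8*2 = -1
i=3: S_3 = 15 + -8*3 = -9
The first 4 terms are: [15, 7, -1, -9]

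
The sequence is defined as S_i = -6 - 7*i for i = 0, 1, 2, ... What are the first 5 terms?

This is an arithmetic sequence.
i=0: S_0 = -6 + -7*0 = -6
i=1: S_1 = -6 + -7*1 = -13
i=2: S_2 = -6 + -7*2 = -20
i=3: S_3 = -6 + -7*3 = -27
i=4: S_4 = -6 + -7*4 = -34
The first 5 terms are: [-6, -13, -20, -27, -34]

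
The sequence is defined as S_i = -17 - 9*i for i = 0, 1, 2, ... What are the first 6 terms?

This is an arithmetic sequence.
i=0: S_0 = -17 + -9*0 = -17
i=1: S_1 = -17 + -9*1 = -26
i=2: S_2 = -17 + -9*2 = -35
i=3: S_3 = -17 + -9*3 = -44
i=4: S_4 = -17 + -9*4 = -53
i=5: S_5 = -17 + -9*5 = -62
The first 6 terms are: [-17, -26, -35, -44, -53, -62]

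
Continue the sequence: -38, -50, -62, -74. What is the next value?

Differences: -50 - -38 = -12
This is an arithmetic sequence with common difference d = -12.
Next term = -74 + -12 = -86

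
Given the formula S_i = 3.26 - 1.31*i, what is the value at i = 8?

S_8 = 3.26 + -1.31*8 = 3.26 + -10.48 = -7.22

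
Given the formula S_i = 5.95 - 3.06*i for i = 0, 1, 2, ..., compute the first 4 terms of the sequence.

This is an arithmetic sequence.
i=0: S_0 = 5.95 + -3.06*0 = 5.95
i=1: S_1 = 5.95 + -3.06*1 = 2.89
i=2: S_2 = 5.95 + -3.06*2 = -0.17
i=3: S_3 = 5.95 + -3.06*3 = -3.23
The first 4 terms are: [5.95, 2.89, -0.17, -3.23]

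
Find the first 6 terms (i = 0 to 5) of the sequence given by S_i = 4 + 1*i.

This is an arithmetic sequence.
i=0: S_0 = 4 + 1*0 = 4
i=1: S_1 = 4 + 1*1 = 5
i=2: S_2 = 4 + 1*2 = 6
i=3: S_3 = 4 + 1*3 = 7
i=4: S_4 = 4 + 1*4 = 8
i=5: S_5 = 4 + 1*5 = 9
The first 6 terms are: [4, 5, 6, 7, 8, 9]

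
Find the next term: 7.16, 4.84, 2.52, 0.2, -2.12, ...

Differences: 4.84 - 7.16 = -2.32
This is an arithmetic sequence with common difference d = -2.32.
Next term = -2.12 + -2.32 = -4.44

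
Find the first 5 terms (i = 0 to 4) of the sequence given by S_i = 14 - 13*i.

This is an arithmetic sequence.
i=0: S_0 = 14 + -13*0 = 14
i=1: S_1 = 14 + -13*1 = 1
i=2: S_2 = 14 + -13*2 = -12
i=3: S_3 = 14 + -13*3 = -25
i=4: S_4 = 14 + -13*4 = -38
The first 5 terms are: [14, 1, -12, -25, -38]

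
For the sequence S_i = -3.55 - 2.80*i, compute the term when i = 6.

S_6 = -3.55 + -2.8*6 = -3.55 + -16.8 = -20.35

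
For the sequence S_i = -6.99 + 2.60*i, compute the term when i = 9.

S_9 = -6.99 + 2.6*9 = -6.99 + 23.4 = 16.41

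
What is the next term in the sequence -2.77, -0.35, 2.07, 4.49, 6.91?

Differences: -0.35 - -2.77 = 2.42
This is an arithmetic sequence with common difference d = 2.42.
Next term = 6.91 + 2.42 = 9.33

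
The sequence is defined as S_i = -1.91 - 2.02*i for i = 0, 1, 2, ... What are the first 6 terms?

This is an arithmetic sequence.
i=0: S_0 = -1.91 + -2.02*0 = -1.91
i=1: S_1 = -1.91 + -2.02*1 = -3.93
i=2: S_2 = -1.91 + -2.02*2 = -5.95
i=3: S_3 = -1.91 + -2.02*3 = -7.97
i=4: S_4 = -1.91 + -2.02*4 = -9.99
i=5: S_5 = -1.91 + -2.02*5 = -12.01
The first 6 terms are: [-1.91, -3.93, -5.95, -7.97, -9.99, -12.01]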